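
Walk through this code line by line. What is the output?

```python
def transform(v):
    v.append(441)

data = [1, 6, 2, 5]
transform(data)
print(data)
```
[1, 6, 2, 5, 441]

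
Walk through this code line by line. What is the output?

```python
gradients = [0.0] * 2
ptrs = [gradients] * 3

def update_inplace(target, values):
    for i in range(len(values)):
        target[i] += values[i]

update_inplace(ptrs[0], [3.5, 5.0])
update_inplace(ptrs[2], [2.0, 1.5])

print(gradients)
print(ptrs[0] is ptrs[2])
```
[5.5, 6.5]
True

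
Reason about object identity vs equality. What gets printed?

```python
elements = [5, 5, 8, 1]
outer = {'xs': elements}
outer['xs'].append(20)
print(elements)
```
[5, 5, 8, 1, 20]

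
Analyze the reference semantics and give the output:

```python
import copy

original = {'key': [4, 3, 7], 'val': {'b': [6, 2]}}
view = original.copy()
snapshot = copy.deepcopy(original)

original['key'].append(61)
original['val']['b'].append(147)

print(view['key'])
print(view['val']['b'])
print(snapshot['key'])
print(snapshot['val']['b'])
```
[4, 3, 7, 61]
[6, 2, 147]
[4, 3, 7]
[6, 2]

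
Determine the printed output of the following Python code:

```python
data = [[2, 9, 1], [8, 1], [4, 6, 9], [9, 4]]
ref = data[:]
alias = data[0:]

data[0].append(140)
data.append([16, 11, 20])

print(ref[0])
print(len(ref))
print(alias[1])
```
[2, 9, 1, 140]
4
[8, 1]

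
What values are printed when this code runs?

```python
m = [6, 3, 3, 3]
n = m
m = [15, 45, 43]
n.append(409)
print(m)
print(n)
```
[15, 45, 43]
[6, 3, 3, 3, 409]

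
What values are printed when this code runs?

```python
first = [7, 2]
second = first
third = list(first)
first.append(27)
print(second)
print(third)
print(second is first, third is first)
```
[7, 2, 27]
[7, 2]
True False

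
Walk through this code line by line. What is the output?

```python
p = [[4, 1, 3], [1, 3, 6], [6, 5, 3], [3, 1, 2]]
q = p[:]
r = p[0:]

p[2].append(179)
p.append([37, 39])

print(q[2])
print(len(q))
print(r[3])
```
[6, 5, 3, 179]
4
[3, 1, 2]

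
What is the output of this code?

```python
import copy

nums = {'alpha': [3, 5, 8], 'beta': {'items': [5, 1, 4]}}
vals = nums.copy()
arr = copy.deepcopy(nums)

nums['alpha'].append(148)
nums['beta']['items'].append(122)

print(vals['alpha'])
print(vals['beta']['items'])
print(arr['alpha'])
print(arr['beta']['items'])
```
[3, 5, 8, 148]
[5, 1, 4, 122]
[3, 5, 8]
[5, 1, 4]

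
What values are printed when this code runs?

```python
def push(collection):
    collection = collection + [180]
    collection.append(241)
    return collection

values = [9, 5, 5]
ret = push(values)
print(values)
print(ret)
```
[9, 5, 5]
[9, 5, 5, 180, 241]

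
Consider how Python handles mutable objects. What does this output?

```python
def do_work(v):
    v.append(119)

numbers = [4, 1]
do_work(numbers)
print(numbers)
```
[4, 1, 119]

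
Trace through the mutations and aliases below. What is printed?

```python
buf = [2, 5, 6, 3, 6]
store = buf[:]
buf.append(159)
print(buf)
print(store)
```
[2, 5, 6, 3, 6, 159]
[2, 5, 6, 3, 6]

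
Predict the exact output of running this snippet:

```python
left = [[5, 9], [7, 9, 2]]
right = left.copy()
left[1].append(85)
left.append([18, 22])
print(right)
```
[[5, 9], [7, 9, 2, 85]]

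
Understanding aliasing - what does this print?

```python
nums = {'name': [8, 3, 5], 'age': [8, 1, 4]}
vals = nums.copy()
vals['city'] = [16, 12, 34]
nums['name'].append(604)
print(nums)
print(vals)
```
{'name': [8, 3, 5, 604], 'age': [8, 1, 4]}
{'name': [8, 3, 5, 604], 'age': [8, 1, 4], 'city': [16, 12, 34]}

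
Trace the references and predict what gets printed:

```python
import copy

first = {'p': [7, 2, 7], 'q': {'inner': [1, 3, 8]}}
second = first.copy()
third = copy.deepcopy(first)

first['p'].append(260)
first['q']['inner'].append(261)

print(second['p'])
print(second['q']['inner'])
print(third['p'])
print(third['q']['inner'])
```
[7, 2, 7, 260]
[1, 3, 8, 261]
[7, 2, 7]
[1, 3, 8]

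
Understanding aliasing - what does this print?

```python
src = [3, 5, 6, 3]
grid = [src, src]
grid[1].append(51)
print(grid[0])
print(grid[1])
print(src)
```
[3, 5, 6, 3, 51]
[3, 5, 6, 3, 51]
[3, 5, 6, 3, 51]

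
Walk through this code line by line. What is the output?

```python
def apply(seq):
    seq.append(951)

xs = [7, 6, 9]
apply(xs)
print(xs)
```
[7, 6, 9, 951]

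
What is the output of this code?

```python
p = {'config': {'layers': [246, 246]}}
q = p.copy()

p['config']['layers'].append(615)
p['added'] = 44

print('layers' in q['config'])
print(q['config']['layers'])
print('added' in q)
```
True
[246, 246, 615]
False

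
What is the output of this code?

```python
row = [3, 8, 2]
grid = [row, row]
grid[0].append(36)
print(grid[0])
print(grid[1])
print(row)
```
[3, 8, 2, 36]
[3, 8, 2, 36]
[3, 8, 2, 36]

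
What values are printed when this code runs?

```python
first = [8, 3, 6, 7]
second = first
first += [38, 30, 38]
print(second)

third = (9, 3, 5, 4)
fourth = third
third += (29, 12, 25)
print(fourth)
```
[8, 3, 6, 7, 38, 30, 38]
(9, 3, 5, 4)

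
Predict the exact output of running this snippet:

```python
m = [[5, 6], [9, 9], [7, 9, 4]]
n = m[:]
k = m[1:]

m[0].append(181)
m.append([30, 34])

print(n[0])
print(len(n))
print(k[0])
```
[5, 6, 181]
3
[9, 9]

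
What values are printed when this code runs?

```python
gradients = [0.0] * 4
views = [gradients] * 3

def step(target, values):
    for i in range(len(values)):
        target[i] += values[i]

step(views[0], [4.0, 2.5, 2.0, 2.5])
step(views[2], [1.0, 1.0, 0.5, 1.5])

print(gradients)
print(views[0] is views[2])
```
[5.0, 3.5, 2.5, 4.0]
True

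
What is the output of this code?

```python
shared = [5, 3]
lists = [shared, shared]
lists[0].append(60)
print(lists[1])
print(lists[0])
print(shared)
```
[5, 3, 60]
[5, 3, 60]
[5, 3, 60]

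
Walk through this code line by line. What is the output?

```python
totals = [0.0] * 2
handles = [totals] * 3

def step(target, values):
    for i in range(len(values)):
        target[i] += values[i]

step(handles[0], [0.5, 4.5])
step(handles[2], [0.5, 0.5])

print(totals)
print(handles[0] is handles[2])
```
[1.0, 5.0]
True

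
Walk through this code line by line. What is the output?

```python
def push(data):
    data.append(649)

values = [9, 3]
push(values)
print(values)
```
[9, 3, 649]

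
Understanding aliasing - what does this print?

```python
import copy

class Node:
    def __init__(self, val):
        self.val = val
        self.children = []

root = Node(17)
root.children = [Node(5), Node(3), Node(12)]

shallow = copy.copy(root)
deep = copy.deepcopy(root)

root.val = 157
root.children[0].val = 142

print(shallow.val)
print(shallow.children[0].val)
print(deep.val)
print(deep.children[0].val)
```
17
142
17
5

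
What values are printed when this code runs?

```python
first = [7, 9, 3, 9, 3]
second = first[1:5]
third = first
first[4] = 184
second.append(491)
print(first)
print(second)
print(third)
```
[7, 9, 3, 9, 184]
[9, 3, 9, 3, 491]
[7, 9, 3, 9, 184]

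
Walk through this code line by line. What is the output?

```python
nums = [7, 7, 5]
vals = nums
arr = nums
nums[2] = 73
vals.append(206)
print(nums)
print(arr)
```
[7, 7, 73, 206]
[7, 7, 73, 206]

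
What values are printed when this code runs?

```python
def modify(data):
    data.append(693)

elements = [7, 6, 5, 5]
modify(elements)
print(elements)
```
[7, 6, 5, 5, 693]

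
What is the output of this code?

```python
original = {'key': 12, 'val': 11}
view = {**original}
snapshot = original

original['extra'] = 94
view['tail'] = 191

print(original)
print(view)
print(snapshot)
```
{'key': 12, 'val': 11, 'extra': 94}
{'key': 12, 'val': 11, 'tail': 191}
{'key': 12, 'val': 11, 'extra': 94}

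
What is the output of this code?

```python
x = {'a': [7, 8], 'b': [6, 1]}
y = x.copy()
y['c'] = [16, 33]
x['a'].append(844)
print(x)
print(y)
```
{'a': [7, 8, 844], 'b': [6, 1]}
{'a': [7, 8, 844], 'b': [6, 1], 'c': [16, 33]}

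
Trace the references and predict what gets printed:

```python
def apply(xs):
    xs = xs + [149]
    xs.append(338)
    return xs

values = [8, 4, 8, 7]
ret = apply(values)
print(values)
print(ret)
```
[8, 4, 8, 7]
[8, 4, 8, 7, 149, 338]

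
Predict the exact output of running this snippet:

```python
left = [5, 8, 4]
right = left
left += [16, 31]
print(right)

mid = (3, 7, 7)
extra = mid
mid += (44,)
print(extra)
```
[5, 8, 4, 16, 31]
(3, 7, 7)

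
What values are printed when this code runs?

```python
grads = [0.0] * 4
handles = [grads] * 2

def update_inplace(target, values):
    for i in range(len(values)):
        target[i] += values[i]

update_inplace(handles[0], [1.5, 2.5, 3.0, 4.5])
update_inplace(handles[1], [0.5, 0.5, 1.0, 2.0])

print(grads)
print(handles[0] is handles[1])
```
[2.0, 3.0, 4.0, 6.5]
True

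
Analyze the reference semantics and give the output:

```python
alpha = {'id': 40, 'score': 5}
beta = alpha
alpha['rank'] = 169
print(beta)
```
{'id': 40, 'score': 5, 'rank': 169}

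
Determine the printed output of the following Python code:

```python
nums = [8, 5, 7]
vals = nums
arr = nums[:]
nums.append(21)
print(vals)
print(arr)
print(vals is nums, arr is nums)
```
[8, 5, 7, 21]
[8, 5, 7]
True False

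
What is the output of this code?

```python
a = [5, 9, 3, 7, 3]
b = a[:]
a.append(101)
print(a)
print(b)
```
[5, 9, 3, 7, 3, 101]
[5, 9, 3, 7, 3]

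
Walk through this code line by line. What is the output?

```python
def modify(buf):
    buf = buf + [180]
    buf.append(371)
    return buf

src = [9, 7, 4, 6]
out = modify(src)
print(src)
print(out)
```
[9, 7, 4, 6]
[9, 7, 4, 6, 180, 371]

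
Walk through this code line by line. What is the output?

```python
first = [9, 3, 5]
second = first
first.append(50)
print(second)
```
[9, 3, 5, 50]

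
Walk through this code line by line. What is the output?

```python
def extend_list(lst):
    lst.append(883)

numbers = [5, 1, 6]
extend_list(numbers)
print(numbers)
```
[5, 1, 6, 883]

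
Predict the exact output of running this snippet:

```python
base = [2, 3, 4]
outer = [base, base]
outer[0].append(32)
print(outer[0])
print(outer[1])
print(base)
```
[2, 3, 4, 32]
[2, 3, 4, 32]
[2, 3, 4, 32]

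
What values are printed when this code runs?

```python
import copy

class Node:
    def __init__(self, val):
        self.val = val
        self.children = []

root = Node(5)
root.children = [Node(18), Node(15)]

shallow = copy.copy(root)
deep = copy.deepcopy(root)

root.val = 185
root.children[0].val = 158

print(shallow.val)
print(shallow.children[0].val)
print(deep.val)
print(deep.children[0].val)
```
5
158
5
18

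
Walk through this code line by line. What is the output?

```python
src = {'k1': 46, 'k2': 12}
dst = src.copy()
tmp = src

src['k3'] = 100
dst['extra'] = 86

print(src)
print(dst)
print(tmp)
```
{'k1': 46, 'k2': 12, 'k3': 100}
{'k1': 46, 'k2': 12, 'extra': 86}
{'k1': 46, 'k2': 12, 'k3': 100}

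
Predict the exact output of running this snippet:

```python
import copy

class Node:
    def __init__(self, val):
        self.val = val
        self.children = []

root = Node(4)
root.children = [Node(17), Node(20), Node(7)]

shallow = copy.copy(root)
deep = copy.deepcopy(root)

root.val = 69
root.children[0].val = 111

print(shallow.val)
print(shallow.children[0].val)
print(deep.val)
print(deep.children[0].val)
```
4
111
4
17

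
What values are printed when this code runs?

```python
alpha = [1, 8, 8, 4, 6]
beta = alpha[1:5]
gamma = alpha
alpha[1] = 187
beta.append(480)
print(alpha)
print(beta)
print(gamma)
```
[1, 187, 8, 4, 6]
[8, 8, 4, 6, 480]
[1, 187, 8, 4, 6]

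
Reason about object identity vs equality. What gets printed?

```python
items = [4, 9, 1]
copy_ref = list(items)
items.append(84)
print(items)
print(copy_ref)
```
[4, 9, 1, 84]
[4, 9, 1]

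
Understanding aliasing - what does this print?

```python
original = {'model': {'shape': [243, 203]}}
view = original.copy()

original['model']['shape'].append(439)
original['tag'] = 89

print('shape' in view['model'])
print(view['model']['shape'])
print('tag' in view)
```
True
[243, 203, 439]
False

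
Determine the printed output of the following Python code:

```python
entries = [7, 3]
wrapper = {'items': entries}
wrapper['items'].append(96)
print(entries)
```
[7, 3, 96]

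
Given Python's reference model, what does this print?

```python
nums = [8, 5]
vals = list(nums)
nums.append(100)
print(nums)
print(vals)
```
[8, 5, 100]
[8, 5]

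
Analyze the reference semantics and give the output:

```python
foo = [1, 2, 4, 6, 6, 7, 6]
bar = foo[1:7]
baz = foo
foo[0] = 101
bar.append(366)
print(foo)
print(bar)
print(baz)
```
[101, 2, 4, 6, 6, 7, 6]
[2, 4, 6, 6, 7, 6, 366]
[101, 2, 4, 6, 6, 7, 6]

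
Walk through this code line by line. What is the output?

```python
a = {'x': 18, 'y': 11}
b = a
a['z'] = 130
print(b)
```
{'x': 18, 'y': 11, 'z': 130}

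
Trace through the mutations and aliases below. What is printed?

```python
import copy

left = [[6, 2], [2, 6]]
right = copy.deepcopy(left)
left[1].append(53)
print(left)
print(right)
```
[[6, 2], [2, 6, 53]]
[[6, 2], [2, 6]]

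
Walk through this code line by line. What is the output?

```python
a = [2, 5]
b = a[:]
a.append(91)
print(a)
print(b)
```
[2, 5, 91]
[2, 5]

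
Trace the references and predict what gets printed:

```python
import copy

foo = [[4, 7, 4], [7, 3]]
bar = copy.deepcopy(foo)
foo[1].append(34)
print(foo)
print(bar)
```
[[4, 7, 4], [7, 3, 34]]
[[4, 7, 4], [7, 3]]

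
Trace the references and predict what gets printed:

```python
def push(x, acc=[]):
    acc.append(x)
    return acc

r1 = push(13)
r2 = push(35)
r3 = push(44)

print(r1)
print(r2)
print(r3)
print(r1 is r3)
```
[13, 35, 44]
[13, 35, 44]
[13, 35, 44]
True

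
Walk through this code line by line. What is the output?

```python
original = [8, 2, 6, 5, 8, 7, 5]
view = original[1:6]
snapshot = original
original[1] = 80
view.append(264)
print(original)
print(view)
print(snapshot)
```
[8, 80, 6, 5, 8, 7, 5]
[2, 6, 5, 8, 7, 264]
[8, 80, 6, 5, 8, 7, 5]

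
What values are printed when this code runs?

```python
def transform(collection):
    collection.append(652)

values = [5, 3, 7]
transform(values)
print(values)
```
[5, 3, 7, 652]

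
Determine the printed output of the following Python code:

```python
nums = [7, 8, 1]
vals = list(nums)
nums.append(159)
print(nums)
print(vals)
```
[7, 8, 1, 159]
[7, 8, 1]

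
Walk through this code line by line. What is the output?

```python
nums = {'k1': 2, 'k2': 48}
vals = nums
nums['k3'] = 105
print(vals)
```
{'k1': 2, 'k2': 48, 'k3': 105}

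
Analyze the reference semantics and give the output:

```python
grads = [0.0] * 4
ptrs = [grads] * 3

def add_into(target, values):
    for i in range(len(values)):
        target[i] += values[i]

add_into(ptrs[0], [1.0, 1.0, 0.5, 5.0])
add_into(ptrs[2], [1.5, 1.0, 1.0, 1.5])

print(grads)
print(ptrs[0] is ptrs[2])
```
[2.5, 2.0, 1.5, 6.5]
True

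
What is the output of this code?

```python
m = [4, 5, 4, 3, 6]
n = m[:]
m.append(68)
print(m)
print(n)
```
[4, 5, 4, 3, 6, 68]
[4, 5, 4, 3, 6]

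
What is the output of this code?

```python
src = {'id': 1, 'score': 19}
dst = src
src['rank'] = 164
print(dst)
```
{'id': 1, 'score': 19, 'rank': 164}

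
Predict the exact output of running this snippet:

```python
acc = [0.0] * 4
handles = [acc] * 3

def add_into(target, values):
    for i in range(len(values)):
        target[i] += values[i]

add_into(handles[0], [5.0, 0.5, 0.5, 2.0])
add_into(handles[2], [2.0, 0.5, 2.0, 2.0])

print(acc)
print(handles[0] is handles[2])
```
[7.0, 1.0, 2.5, 4.0]
True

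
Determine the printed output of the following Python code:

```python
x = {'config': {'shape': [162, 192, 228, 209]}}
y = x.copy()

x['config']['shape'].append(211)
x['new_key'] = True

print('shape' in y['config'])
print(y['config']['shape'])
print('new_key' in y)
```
True
[162, 192, 228, 209, 211]
False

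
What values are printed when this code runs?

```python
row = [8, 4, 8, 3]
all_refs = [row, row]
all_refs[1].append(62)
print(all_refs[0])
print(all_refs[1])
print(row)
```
[8, 4, 8, 3, 62]
[8, 4, 8, 3, 62]
[8, 4, 8, 3, 62]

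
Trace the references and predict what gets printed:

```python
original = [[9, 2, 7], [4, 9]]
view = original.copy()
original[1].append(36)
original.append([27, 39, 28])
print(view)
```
[[9, 2, 7], [4, 9, 36]]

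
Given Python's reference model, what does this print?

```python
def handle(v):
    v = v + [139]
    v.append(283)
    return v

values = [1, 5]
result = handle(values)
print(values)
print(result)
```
[1, 5]
[1, 5, 139, 283]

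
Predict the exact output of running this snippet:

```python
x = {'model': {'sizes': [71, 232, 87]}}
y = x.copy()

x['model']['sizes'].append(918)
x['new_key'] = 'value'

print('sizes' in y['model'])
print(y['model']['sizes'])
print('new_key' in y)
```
True
[71, 232, 87, 918]
False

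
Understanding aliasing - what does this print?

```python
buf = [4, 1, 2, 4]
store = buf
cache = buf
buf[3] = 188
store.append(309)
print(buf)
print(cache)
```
[4, 1, 2, 188, 309]
[4, 1, 2, 188, 309]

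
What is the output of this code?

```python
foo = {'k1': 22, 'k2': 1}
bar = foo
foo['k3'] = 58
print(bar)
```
{'k1': 22, 'k2': 1, 'k3': 58}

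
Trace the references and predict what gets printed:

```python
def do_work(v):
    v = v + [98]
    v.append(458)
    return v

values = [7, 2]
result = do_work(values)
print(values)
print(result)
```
[7, 2]
[7, 2, 98, 458]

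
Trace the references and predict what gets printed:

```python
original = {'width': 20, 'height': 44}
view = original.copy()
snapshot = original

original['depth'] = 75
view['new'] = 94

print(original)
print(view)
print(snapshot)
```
{'width': 20, 'height': 44, 'depth': 75}
{'width': 20, 'height': 44, 'new': 94}
{'width': 20, 'height': 44, 'depth': 75}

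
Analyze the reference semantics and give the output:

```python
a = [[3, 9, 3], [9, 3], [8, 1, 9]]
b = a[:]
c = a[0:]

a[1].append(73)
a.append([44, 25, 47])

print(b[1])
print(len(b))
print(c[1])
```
[9, 3, 73]
3
[9, 3, 73]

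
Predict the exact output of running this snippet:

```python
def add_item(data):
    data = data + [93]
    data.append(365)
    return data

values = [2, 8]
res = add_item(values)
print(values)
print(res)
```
[2, 8]
[2, 8, 93, 365]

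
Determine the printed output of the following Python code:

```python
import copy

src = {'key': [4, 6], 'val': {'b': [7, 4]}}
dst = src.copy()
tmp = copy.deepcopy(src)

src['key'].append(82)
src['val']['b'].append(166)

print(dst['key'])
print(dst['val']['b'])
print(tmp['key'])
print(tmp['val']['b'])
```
[4, 6, 82]
[7, 4, 166]
[4, 6]
[7, 4]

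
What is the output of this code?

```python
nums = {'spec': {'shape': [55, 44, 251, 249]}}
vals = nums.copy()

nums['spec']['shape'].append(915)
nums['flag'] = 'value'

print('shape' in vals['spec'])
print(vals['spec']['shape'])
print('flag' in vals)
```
True
[55, 44, 251, 249, 915]
False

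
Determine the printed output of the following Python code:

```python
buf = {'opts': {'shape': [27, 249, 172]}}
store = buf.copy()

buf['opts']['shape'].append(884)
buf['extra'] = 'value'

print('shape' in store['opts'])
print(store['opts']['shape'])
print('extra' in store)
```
True
[27, 249, 172, 884]
False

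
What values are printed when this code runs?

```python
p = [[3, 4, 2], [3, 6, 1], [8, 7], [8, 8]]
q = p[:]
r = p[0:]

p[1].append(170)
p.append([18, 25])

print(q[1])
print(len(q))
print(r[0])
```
[3, 6, 1, 170]
4
[3, 4, 2]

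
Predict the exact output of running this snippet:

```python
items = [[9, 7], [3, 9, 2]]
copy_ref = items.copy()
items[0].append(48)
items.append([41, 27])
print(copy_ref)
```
[[9, 7, 48], [3, 9, 2]]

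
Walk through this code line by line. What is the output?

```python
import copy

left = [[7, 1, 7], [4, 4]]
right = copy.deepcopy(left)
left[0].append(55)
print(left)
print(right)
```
[[7, 1, 7, 55], [4, 4]]
[[7, 1, 7], [4, 4]]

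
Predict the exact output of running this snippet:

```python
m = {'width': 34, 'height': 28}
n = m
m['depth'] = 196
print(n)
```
{'width': 34, 'height': 28, 'depth': 196}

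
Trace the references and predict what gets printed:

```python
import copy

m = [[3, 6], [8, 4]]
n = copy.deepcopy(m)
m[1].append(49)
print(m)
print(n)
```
[[3, 6], [8, 4, 49]]
[[3, 6], [8, 4]]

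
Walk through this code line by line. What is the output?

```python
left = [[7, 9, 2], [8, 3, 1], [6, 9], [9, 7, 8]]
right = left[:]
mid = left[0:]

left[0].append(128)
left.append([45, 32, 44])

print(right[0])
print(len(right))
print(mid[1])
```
[7, 9, 2, 128]
4
[8, 3, 1]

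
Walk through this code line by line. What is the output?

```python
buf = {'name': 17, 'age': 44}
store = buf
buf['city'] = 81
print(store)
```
{'name': 17, 'age': 44, 'city': 81}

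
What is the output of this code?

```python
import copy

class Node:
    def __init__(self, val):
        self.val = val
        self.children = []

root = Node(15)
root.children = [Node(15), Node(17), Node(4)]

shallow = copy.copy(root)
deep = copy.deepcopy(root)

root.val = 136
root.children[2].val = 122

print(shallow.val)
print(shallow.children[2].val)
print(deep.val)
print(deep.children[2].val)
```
15
122
15
4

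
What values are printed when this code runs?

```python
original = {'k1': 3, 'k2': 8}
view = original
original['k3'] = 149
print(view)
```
{'k1': 3, 'k2': 8, 'k3': 149}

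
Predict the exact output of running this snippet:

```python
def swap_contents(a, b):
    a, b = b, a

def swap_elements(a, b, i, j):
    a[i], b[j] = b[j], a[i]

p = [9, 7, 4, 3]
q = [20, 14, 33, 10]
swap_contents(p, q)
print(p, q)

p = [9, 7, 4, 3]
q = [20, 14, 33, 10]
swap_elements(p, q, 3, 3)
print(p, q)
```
[9, 7, 4, 3] [20, 14, 33, 10]
[9, 7, 4, 10] [20, 14, 33, 3]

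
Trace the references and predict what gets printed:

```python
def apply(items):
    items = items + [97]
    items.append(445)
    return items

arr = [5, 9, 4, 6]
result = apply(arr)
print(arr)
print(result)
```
[5, 9, 4, 6]
[5, 9, 4, 6, 97, 445]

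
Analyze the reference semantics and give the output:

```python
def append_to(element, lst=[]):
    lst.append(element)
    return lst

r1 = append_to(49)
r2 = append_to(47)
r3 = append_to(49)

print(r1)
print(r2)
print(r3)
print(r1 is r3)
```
[49, 47, 49]
[49, 47, 49]
[49, 47, 49]
True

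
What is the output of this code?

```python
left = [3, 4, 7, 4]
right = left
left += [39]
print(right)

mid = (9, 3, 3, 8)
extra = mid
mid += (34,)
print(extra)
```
[3, 4, 7, 4, 39]
(9, 3, 3, 8)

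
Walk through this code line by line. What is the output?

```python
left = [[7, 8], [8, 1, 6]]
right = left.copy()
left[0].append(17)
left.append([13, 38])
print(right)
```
[[7, 8, 17], [8, 1, 6]]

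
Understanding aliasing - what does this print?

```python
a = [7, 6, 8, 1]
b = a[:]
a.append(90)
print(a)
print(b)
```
[7, 6, 8, 1, 90]
[7, 6, 8, 1]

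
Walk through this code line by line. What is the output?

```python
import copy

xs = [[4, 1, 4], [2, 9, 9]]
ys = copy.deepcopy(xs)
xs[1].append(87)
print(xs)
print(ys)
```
[[4, 1, 4], [2, 9, 9, 87]]
[[4, 1, 4], [2, 9, 9]]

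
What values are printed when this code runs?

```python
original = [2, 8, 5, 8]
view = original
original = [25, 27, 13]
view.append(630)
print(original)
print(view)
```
[25, 27, 13]
[2, 8, 5, 8, 630]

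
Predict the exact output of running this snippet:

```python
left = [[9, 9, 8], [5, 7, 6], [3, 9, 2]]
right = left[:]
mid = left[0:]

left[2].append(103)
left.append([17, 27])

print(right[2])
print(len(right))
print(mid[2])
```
[3, 9, 2, 103]
3
[3, 9, 2, 103]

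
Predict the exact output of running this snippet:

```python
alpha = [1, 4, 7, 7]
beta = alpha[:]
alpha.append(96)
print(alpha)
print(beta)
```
[1, 4, 7, 7, 96]
[1, 4, 7, 7]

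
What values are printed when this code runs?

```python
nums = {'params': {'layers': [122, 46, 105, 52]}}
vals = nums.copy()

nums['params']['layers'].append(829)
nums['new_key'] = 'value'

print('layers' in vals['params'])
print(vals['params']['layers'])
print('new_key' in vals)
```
True
[122, 46, 105, 52, 829]
False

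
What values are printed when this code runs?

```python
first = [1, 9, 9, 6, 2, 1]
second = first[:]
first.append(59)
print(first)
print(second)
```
[1, 9, 9, 6, 2, 1, 59]
[1, 9, 9, 6, 2, 1]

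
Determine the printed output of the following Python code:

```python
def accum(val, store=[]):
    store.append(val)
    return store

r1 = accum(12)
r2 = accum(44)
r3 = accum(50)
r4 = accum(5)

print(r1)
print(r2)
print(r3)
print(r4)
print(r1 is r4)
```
[12, 44, 50, 5]
[12, 44, 50, 5]
[12, 44, 50, 5]
[12, 44, 50, 5]
True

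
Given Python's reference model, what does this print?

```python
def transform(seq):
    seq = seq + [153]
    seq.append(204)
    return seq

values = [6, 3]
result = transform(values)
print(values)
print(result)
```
[6, 3]
[6, 3, 153, 204]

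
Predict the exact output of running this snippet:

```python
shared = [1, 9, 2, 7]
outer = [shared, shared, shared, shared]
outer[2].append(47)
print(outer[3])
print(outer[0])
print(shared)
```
[1, 9, 2, 7, 47]
[1, 9, 2, 7, 47]
[1, 9, 2, 7, 47]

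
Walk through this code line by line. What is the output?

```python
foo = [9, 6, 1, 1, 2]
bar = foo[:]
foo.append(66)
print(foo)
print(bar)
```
[9, 6, 1, 1, 2, 66]
[9, 6, 1, 1, 2]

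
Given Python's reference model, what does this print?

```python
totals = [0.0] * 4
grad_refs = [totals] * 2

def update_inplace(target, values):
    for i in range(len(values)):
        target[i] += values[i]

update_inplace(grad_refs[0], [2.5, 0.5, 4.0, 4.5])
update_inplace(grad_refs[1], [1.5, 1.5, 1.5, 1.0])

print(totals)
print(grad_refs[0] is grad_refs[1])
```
[4.0, 2.0, 5.5, 5.5]
True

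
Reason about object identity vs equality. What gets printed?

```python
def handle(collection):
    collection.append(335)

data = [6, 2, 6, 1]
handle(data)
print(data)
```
[6, 2, 6, 1, 335]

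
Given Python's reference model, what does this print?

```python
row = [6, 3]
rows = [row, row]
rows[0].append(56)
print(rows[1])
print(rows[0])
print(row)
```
[6, 3, 56]
[6, 3, 56]
[6, 3, 56]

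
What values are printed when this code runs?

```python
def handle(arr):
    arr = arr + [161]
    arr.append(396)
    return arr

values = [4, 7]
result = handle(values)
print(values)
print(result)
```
[4, 7]
[4, 7, 161, 396]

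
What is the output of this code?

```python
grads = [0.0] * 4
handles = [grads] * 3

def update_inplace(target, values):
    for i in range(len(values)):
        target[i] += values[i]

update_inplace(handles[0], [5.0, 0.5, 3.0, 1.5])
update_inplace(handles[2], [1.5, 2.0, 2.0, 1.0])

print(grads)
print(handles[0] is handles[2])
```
[6.5, 2.5, 5.0, 2.5]
True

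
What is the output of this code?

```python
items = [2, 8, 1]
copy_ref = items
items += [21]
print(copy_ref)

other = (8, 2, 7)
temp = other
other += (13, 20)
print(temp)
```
[2, 8, 1, 21]
(8, 2, 7)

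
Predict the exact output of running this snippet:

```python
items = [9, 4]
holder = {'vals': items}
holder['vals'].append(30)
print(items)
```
[9, 4, 30]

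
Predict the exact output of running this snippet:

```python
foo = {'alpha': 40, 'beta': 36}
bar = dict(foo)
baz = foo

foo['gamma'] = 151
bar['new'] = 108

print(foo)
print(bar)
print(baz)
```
{'alpha': 40, 'beta': 36, 'gamma': 151}
{'alpha': 40, 'beta': 36, 'new': 108}
{'alpha': 40, 'beta': 36, 'gamma': 151}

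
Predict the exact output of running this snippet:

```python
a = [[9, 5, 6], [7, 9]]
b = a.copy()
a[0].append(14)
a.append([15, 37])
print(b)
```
[[9, 5, 6, 14], [7, 9]]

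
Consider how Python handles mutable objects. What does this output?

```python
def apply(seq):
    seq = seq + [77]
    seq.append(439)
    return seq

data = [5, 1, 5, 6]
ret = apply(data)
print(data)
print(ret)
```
[5, 1, 5, 6]
[5, 1, 5, 6, 77, 439]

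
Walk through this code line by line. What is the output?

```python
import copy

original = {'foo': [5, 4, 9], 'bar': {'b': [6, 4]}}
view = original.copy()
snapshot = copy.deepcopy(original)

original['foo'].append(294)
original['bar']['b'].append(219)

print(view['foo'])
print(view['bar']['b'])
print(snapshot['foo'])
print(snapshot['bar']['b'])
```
[5, 4, 9, 294]
[6, 4, 219]
[5, 4, 9]
[6, 4]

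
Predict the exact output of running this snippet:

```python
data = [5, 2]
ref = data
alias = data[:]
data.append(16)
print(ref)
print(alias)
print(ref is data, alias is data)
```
[5, 2, 16]
[5, 2]
True False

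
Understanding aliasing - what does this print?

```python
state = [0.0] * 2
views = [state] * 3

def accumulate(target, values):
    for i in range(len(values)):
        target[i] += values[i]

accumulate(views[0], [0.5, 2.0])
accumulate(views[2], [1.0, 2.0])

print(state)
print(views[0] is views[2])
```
[1.5, 4.0]
True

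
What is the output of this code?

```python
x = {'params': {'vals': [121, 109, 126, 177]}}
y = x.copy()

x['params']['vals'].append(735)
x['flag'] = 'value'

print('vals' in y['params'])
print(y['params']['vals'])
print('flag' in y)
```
True
[121, 109, 126, 177, 735]
False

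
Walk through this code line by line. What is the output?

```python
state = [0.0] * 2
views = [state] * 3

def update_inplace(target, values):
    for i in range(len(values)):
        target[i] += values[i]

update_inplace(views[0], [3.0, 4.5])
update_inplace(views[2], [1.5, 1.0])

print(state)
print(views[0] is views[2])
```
[4.5, 5.5]
True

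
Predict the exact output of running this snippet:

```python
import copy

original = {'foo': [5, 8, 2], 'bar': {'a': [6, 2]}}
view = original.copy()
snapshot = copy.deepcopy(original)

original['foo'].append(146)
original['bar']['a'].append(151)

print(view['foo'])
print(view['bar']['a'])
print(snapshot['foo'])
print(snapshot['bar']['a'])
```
[5, 8, 2, 146]
[6, 2, 151]
[5, 8, 2]
[6, 2]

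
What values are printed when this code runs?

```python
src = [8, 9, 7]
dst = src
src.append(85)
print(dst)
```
[8, 9, 7, 85]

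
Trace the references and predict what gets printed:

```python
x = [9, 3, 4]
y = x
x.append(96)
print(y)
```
[9, 3, 4, 96]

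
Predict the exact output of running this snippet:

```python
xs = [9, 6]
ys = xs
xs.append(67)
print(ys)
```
[9, 6, 67]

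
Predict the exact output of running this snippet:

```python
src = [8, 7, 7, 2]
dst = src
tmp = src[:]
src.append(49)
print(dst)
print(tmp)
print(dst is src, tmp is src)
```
[8, 7, 7, 2, 49]
[8, 7, 7, 2]
True False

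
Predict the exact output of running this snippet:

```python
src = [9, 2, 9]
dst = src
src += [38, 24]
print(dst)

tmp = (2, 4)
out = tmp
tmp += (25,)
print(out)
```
[9, 2, 9, 38, 24]
(2, 4)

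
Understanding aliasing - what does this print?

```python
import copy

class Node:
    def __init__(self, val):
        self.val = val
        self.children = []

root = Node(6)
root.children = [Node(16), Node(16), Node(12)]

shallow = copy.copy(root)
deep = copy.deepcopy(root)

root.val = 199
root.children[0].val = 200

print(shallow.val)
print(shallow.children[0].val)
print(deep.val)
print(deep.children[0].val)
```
6
200
6
16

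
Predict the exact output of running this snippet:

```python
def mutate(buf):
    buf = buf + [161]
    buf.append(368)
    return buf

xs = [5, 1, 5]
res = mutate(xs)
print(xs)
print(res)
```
[5, 1, 5]
[5, 1, 5, 161, 368]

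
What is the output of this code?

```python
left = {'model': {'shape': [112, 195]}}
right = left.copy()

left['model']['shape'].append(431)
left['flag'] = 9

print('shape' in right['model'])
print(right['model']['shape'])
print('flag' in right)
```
True
[112, 195, 431]
False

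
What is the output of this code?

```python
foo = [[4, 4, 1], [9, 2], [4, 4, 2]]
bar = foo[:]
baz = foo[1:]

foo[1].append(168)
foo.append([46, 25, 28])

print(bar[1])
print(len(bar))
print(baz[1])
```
[9, 2, 168]
3
[4, 4, 2]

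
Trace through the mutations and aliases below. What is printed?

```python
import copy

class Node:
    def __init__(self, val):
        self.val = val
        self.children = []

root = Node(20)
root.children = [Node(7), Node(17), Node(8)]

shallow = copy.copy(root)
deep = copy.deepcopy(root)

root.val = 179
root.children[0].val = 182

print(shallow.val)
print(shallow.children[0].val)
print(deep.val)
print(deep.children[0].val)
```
20
182
20
7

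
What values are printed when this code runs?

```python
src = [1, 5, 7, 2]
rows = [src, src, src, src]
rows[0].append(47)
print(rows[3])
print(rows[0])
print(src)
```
[1, 5, 7, 2, 47]
[1, 5, 7, 2, 47]
[1, 5, 7, 2, 47]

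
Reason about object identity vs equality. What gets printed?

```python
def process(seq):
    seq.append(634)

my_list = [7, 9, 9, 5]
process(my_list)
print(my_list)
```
[7, 9, 9, 5, 634]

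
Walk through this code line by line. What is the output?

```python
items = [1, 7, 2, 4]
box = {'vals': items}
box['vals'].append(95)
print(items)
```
[1, 7, 2, 4, 95]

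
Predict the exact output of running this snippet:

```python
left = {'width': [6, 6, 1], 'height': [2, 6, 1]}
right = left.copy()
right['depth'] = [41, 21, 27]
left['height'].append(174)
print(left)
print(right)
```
{'width': [6, 6, 1], 'height': [2, 6, 1, 174]}
{'width': [6, 6, 1], 'height': [2, 6, 1, 174], 'depth': [41, 21, 27]}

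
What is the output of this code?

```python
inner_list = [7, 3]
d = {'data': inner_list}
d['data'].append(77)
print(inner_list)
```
[7, 3, 77]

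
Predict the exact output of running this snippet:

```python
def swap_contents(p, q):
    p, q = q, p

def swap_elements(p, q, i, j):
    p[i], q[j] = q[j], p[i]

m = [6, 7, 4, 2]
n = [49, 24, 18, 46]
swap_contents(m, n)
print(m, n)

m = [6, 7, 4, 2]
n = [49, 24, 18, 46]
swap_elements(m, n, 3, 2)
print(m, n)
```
[6, 7, 4, 2] [49, 24, 18, 46]
[6, 7, 4, 18] [49, 24, 2, 46]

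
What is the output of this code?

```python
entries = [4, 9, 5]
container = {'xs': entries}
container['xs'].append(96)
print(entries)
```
[4, 9, 5, 96]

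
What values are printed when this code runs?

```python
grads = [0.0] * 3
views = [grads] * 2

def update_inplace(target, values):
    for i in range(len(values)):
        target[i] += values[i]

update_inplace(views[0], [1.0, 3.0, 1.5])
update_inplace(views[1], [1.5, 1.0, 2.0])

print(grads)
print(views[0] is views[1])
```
[2.5, 4.0, 3.5]
True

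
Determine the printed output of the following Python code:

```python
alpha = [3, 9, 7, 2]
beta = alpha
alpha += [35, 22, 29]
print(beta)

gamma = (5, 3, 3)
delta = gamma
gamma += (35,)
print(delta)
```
[3, 9, 7, 2, 35, 22, 29]
(5, 3, 3)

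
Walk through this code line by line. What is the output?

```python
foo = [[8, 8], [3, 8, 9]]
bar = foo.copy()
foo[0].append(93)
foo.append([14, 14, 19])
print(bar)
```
[[8, 8, 93], [3, 8, 9]]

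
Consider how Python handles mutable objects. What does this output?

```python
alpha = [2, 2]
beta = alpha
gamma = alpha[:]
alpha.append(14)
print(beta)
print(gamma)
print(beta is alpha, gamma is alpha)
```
[2, 2, 14]
[2, 2]
True False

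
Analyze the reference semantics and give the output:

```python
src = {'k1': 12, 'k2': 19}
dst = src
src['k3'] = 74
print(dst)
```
{'k1': 12, 'k2': 19, 'k3': 74}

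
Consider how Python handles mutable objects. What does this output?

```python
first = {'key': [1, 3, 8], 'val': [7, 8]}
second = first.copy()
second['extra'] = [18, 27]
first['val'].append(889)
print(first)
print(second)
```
{'key': [1, 3, 8], 'val': [7, 8, 889]}
{'key': [1, 3, 8], 'val': [7, 8, 889], 'extra': [18, 27]}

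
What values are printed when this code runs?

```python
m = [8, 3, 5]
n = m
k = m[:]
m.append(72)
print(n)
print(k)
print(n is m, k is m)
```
[8, 3, 5, 72]
[8, 3, 5]
True False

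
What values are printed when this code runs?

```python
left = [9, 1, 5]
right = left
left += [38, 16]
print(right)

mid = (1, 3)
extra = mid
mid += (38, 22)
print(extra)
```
[9, 1, 5, 38, 16]
(1, 3)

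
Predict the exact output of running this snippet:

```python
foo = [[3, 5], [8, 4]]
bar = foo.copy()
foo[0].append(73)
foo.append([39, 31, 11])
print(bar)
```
[[3, 5, 73], [8, 4]]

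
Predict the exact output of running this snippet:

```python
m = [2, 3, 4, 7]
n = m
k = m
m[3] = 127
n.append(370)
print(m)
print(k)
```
[2, 3, 4, 127, 370]
[2, 3, 4, 127, 370]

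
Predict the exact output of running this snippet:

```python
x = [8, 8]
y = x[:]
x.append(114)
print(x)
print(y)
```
[8, 8, 114]
[8, 8]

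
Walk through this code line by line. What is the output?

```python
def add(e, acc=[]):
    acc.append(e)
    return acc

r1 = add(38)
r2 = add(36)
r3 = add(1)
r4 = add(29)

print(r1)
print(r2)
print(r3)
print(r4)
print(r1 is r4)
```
[38, 36, 1, 29]
[38, 36, 1, 29]
[38, 36, 1, 29]
[38, 36, 1, 29]
True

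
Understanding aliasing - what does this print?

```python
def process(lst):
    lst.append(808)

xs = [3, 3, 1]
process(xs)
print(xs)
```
[3, 3, 1, 808]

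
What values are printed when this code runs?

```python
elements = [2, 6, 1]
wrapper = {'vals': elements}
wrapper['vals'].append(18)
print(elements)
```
[2, 6, 1, 18]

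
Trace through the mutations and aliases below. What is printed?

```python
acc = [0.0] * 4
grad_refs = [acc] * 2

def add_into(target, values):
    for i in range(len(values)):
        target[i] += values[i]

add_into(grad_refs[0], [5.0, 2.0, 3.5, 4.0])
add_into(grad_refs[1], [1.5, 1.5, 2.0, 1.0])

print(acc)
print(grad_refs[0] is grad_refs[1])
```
[6.5, 3.5, 5.5, 5.0]
True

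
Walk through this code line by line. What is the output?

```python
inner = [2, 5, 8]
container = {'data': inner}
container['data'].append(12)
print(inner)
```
[2, 5, 8, 12]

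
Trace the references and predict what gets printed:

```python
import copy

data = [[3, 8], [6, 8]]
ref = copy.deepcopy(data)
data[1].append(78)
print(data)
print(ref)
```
[[3, 8], [6, 8, 78]]
[[3, 8], [6, 8]]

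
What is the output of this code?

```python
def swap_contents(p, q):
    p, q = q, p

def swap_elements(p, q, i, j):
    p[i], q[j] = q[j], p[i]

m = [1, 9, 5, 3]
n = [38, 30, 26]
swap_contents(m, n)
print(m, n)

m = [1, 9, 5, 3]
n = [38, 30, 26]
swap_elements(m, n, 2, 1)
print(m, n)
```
[1, 9, 5, 3] [38, 30, 26]
[1, 9, 30, 3] [38, 5, 26]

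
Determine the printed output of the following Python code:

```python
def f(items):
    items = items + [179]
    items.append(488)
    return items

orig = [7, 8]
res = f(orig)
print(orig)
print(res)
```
[7, 8]
[7, 8, 179, 488]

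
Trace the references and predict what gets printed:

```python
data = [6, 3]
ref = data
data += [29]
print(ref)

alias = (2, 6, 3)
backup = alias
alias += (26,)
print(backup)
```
[6, 3, 29]
(2, 6, 3)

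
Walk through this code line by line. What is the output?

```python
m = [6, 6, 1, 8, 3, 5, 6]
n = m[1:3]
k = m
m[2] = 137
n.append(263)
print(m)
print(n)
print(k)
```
[6, 6, 137, 8, 3, 5, 6]
[6, 1, 263]
[6, 6, 137, 8, 3, 5, 6]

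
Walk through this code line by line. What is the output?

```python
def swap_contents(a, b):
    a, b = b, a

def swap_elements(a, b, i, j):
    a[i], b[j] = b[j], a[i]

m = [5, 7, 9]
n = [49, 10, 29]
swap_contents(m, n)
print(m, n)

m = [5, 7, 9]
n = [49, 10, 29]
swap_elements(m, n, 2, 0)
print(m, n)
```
[5, 7, 9] [49, 10, 29]
[5, 7, 49] [9, 10, 29]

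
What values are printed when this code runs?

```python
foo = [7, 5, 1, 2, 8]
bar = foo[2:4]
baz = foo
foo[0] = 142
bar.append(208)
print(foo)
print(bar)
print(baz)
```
[142, 5, 1, 2, 8]
[1, 2, 208]
[142, 5, 1, 2, 8]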